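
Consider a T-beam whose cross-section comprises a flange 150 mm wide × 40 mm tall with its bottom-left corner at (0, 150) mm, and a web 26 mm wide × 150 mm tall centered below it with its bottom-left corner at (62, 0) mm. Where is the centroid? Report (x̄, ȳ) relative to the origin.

x̄ = 75.00 mm, ȳ = 132.58 mm

web: A = 26 × 150 = 3900.00, centroid at (75.00, 75.00).
flange: A = 150 × 40 = 6000.00, centroid at (75.00, 170.00).
ΣA = 9900.00 mm², ΣAx̄ = 742500.00 mm³, ΣAȳ = 1312500.00 mm³.
x̄ = 742500.00/9900.00 = 75.00 mm; ȳ = 1312500.00/9900.00 = 132.58 mm.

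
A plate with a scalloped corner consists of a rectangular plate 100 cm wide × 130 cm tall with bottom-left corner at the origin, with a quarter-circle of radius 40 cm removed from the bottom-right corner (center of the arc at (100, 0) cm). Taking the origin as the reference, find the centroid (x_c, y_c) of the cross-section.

x_c = 46.47 cm, y_c = 70.14 cm

Part | A | x̄ᵢ | ȳᵢ | A·x̄ᵢ | A·ȳᵢ
plate | 13000.00 | 50.00 | 65.00 | 650000.00 | 845000.00
removed quarter-circle | -1256.64 | 83.02 | 16.98 | -104330.37 | -21333.33
Σ | 11743.36 |  |  | 545669.63 | 823666.67
x_c = 545669.63 / 11743.36 = 46.47 cm
y_c = 823666.67 / 11743.36 = 70.14 cm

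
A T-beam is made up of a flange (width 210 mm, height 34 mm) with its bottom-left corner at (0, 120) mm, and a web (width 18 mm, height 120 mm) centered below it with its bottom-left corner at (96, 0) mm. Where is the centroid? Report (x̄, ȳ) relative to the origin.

x̄ = 105.00 mm, ȳ = 119.12 mm

Part | A | x̄ᵢ | ȳᵢ | A·x̄ᵢ | A·ȳᵢ
web | 2160.00 | 105.00 | 60.00 | 226800.00 | 129600.00
flange | 7140.00 | 105.00 | 137.00 | 749700.00 | 978180.00
Σ | 9300.00 |  |  | 976500.00 | 1107780.00
x̄ = 976500.00 / 9300.00 = 105.00 mm
ȳ = 1107780.00 / 9300.00 = 119.12 mm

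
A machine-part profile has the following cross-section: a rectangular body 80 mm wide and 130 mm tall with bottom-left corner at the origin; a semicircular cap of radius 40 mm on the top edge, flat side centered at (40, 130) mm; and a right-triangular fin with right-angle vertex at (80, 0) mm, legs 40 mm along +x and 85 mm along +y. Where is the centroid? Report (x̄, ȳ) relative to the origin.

Part | A | x̄ᵢ | ȳᵢ | A·x̄ᵢ | A·ȳᵢ
rectangular body | 10400.00 | 40.00 | 65.00 | 416000.00 | 676000.00
semicircular top | 2513.27 | 40.00 | 146.98 | 100530.96 | 369392.30
triangular fin | 1700.00 | 93.33 | 28.33 | 158666.67 | 48166.67
Σ | 14613.27 |  |  | 675197.63 | 1093558.97
x̄ = 675197.63 / 14613.27 = 46.20 mm
ȳ = 1093558.97 / 14613.27 = 74.83 mm

x̄ = 46.20 mm, ȳ = 74.83 mm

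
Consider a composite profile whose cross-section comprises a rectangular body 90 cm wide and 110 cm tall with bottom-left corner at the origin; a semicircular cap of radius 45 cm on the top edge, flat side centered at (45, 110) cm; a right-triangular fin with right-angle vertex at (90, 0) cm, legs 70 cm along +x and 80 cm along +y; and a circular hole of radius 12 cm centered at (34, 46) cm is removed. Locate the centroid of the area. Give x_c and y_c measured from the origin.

rectangular body: A = 90 × 110 = 9900.00, centroid at (45.00, 55.00).
semicircular top: A = ½π·45² = 3180.86, centroid at (45.00, 129.10).
triangular fin: A = ½·70·80 = 2800.00, centroid at (113.33, 26.67).
hole: A = −π·12² = -452.39, centroid at (34.00, 46.00).
ΣA = 15428.47 cm²
ΣAx_c = (9900.00)(45.00) + (3180.86)(45.00) + (2800.00)(113.33) + (-452.39)(34.00) = 890590.91 cm³
ΣAy_c = (9900.00)(55.00) + (3180.86)(129.10) + (2800.00)(26.67) + (-452.39)(46.00) = 1009001.64 cm³
x_c = 890590.91 / 15428.47 = 57.72 cm
y_c = 1009001.64 / 15428.47 = 65.40 cm

x_c = 57.72 cm, y_c = 65.40 cm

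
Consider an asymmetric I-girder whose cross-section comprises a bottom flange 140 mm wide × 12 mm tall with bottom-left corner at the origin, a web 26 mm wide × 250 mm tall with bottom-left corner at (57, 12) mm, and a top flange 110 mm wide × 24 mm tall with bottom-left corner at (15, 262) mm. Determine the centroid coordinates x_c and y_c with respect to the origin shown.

bottom flange: A = 140 × 12 = 1680.00, centroid at (70.00, 6.00).
web: A = 26 × 250 = 6500.00, centroid at (70.00, 137.00).
top flange: A = 110 × 24 = 2640.00, centroid at (70.00, 274.00).
ΣA = 10820.00 mm², ΣAx_c = 757400.00 mm³, ΣAy_c = 1623940.00 mm³.
x_c = 757400.00/10820.00 = 70.00 mm; y_c = 1623940.00/10820.00 = 150.09 mm.

x_c = 70.00 mm, y_c = 150.09 mm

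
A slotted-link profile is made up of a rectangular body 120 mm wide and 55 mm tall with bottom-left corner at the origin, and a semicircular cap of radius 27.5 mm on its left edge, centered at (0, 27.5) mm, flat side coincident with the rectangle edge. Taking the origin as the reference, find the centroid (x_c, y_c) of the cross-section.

x_c = 49.07 mm, y_c = 27.50 mm

rectangular body: A = 120 × 55 = 6600.00, centroid at (60.00, 27.50).
semicircular end: A = ½π·27.5² = 1187.91, centroid at (-11.67, 27.50).
ΣA = 7787.91 mm²
ΣAx_c = (6600.00)(60.00) + (1187.91)(-11.67) = 382135.42 mm³
ΣAy_c = (6600.00)(27.50) + (1187.91)(27.50) = 214167.65 mm³
x_c = 382135.42 / 7787.91 = 49.07 mm
y_c = 214167.65 / 7787.91 = 27.50 mm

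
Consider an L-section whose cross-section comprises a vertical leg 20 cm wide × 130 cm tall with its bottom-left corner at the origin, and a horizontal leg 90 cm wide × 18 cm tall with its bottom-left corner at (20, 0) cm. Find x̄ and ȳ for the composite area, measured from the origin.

vertical leg: A = 20 × 130 = 2600.00, centroid at (10.00, 65.00).
horizontal leg: A = 90 × 18 = 1620.00, centroid at (65.00, 9.00).
ΣA = 4220.00 cm², ΣAx̄ = 131300.00 cm³, ΣAȳ = 183580.00 cm³.
x̄ = 131300.00/4220.00 = 31.11 cm; ȳ = 183580.00/4220.00 = 43.50 cm.

x̄ = 31.11 cm, ȳ = 43.50 cm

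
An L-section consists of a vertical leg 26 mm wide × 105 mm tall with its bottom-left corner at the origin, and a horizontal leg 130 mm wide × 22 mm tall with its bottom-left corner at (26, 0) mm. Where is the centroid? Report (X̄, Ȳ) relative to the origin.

X̄ = 52.91 mm, Ȳ = 31.27 mm

vertical leg: A = 26 × 105 = 2730.00, centroid at (13.00, 52.50).
horizontal leg: A = 130 × 22 = 2860.00, centroid at (91.00, 11.00).
ΣA = 5590.00 mm²
ΣAX̄ = (2730.00)(13.00) + (2860.00)(91.00) = 295750.00 mm³
ΣAȲ = (2730.00)(52.50) + (2860.00)(11.00) = 174785.00 mm³
X̄ = 295750.00 / 5590.00 = 52.91 mm
Ȳ = 174785.00 / 5590.00 = 31.27 mm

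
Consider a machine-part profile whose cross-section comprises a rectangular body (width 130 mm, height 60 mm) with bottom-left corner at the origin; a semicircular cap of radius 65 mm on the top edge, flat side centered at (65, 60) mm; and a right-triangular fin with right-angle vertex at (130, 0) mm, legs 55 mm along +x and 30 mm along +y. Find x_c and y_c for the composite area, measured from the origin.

Part | A | x̄ᵢ | ȳᵢ | A·x̄ᵢ | A·ȳᵢ
rectangular body | 7800.00 | 65.00 | 30.00 | 507000.00 | 234000.00
semicircular top | 6636.61 | 65.00 | 87.59 | 431379.94 | 581280.20
triangular fin | 825.00 | 148.33 | 10.00 | 122375.00 | 8250.00
Σ | 15261.61 |  |  | 1060754.94 | 823530.20
x_c = 1060754.94 / 15261.61 = 69.50 mm
y_c = 823530.20 / 15261.61 = 53.96 mm

x_c = 69.50 mm, y_c = 53.96 mm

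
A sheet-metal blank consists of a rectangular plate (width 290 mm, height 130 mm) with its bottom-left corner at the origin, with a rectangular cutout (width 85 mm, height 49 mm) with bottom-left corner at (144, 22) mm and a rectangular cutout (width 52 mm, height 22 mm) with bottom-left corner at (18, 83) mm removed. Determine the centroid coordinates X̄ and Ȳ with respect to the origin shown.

X̄ = 143.23 mm, Ȳ = 66.35 mm

plate: A = 290 × 130 = 37700.00, centroid at (145.00, 65.00).
hole 1: A = −(85 × 49) = -4165.00, centroid at (186.50, 46.50).
hole 2: A = −(52 × 22) = -1144.00, centroid at (44.00, 94.00).
ΣA = 32391.00 mm², ΣAX̄ = 4639391.50 mm³, ΣAȲ = 2149291.50 mm³.
X̄ = 4639391.50/32391.00 = 143.23 mm; Ȳ = 2149291.50/32391.00 = 66.35 mm.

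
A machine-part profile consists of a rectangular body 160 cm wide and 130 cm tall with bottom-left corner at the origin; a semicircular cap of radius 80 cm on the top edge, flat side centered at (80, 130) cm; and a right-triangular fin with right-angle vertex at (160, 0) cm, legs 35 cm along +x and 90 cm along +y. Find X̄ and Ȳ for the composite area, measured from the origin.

X̄ = 84.45 cm, Ȳ = 93.98 cm

rectangular body: A = 160 × 130 = 20800.00, centroid at (80.00, 65.00).
semicircular top: A = ½π·80² = 10053.10, centroid at (80.00, 163.95).
triangular fin: A = ½·35·90 = 1575.00, centroid at (171.67, 30.00).
ΣA = 32428.10 cm²
ΣAX̄ = (20800.00)(80.00) + (10053.10)(80.00) + (1575.00)(171.67) = 2738622.72 cm³
ΣAȲ = (20800.00)(65.00) + (10053.10)(163.95) + (1575.00)(30.00) = 3047485.88 cm³
X̄ = 2738622.72 / 32428.10 = 84.45 cm
Ȳ = 3047485.88 / 32428.10 = 93.98 cm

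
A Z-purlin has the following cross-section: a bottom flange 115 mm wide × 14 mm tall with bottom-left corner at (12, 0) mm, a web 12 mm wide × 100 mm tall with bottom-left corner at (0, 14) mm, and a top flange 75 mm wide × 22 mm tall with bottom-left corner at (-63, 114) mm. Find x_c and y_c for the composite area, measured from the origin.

bottom flange: A = 115 × 14 = 1610.00, centroid at (69.50, 7.00).
web: A = 12 × 100 = 1200.00, centroid at (6.00, 64.00).
top flange: A = 75 × 22 = 1650.00, centroid at (-25.50, 125.00).
ΣA = 4460.00 mm², ΣAx_c = 77020.00 mm³, ΣAy_c = 294320.00 mm³.
x_c = 77020.00/4460.00 = 17.27 mm; y_c = 294320.00/4460.00 = 65.99 mm.

x_c = 17.27 mm, y_c = 65.99 mm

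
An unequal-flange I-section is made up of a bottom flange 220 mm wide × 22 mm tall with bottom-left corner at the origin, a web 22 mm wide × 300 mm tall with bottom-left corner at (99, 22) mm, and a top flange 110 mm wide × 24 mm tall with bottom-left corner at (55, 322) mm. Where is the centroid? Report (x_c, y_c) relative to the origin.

x_c = 110.00 mm, y_c = 147.03 mm

bottom flange: A = 220 × 22 = 4840.00, centroid at (110.00, 11.00).
web: A = 22 × 300 = 6600.00, centroid at (110.00, 172.00).
top flange: A = 110 × 24 = 2640.00, centroid at (110.00, 334.00).
ΣA = 14080.00 mm², ΣAx_c = 1548800.00 mm³, ΣAy_c = 2070200.00 mm³.
x_c = 1548800.00/14080.00 = 110.00 mm; y_c = 2070200.00/14080.00 = 147.03 mm.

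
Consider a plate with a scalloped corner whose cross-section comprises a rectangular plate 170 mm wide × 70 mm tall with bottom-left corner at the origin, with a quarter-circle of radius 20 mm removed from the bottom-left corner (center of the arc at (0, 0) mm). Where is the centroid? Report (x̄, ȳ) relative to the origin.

plate: A = 170 × 70 = 11900.00, centroid at (85.00, 35.00).
removed quarter-circle: A = −¼π·20² = -314.16, centroid at (8.49, 8.49).
ΣA = 11585.84 mm²
ΣAx̄ = (11900.00)(85.00) + (-314.16)(8.49) = 1008833.33 mm³
ΣAȳ = (11900.00)(35.00) + (-314.16)(8.49) = 413833.33 mm³
x̄ = 1008833.33 / 11585.84 = 87.07 mm
ȳ = 413833.33 / 11585.84 = 35.72 mm

x̄ = 87.07 mm, ȳ = 35.72 mm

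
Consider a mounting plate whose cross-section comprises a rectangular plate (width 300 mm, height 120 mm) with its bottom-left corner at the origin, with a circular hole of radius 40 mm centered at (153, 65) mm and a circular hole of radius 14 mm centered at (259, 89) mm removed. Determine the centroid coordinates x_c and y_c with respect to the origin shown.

plate: A = 300 × 120 = 36000.00, centroid at (150.00, 60.00).
hole 1: A = −π·40² = -5026.55, centroid at (153.00, 65.00).
hole 2: A = −π·14² = -615.75, centroid at (259.00, 89.00).
ΣA = 30357.70 mm²
ΣAx_c = (36000.00)(150.00) + (-5026.55)(153.00) + (-615.75)(259.00) = 4471458.31 mm³
ΣAy_c = (36000.00)(60.00) + (-5026.55)(65.00) + (-615.75)(89.00) = 1778472.42 mm³
x_c = 4471458.31 / 30357.70 = 147.29 mm
y_c = 1778472.42 / 30357.70 = 58.58 mm

x_c = 147.29 mm, y_c = 58.58 mm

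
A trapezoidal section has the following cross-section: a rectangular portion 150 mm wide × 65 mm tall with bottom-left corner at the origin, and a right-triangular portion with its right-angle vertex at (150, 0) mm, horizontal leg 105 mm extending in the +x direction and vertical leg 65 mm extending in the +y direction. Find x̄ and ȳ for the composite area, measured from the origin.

x̄ = 103.52 mm, ȳ = 29.69 mm

rectangular portion: A = 150 × 65 = 9750.00, centroid at (75.00, 32.50).
triangular portion: A = ½·105·65 = 3412.50, centroid at (185.00, 21.67).
ΣA = 13162.50 mm², ΣAx̄ = 1362562.50 mm³, ΣAȳ = 390812.50 mm³.
x̄ = 1362562.50/13162.50 = 103.52 mm; ȳ = 390812.50/13162.50 = 29.69 mm.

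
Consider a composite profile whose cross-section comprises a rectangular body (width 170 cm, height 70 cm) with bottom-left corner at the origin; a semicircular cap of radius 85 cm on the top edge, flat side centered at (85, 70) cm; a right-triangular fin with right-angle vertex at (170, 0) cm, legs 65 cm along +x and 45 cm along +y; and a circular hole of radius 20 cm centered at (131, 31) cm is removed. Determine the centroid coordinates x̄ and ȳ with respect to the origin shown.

x̄ = 89.19 cm, ȳ = 68.36 cm

rectangular body: A = 170 × 70 = 11900.00, centroid at (85.00, 35.00).
semicircular top: A = ½π·85² = 11349.00, centroid at (85.00, 106.08).
triangular fin: A = ½·65·45 = 1462.50, centroid at (191.67, 15.00).
hole: A = −π·20² = -1256.64, centroid at (131.00, 31.00).
ΣA = 23454.87 cm²
ΣAx̄ = (11900.00)(85.00) + (11349.00)(85.00) + (1462.50)(191.67) + (-1256.64)(131.00) = 2091858.34 cm³
ΣAȳ = (11900.00)(35.00) + (11349.00)(106.08) + (1462.50)(15.00) + (-1256.64)(31.00) = 1603328.66 cm³
x̄ = 2091858.34 / 23454.87 = 89.19 cm
ȳ = 1603328.66 / 23454.87 = 68.36 cm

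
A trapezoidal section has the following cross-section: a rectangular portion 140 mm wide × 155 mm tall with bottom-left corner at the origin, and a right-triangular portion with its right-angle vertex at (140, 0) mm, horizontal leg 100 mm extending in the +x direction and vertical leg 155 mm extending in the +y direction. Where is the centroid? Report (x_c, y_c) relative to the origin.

Part | A | x̄ᵢ | ȳᵢ | A·x̄ᵢ | A·ȳᵢ
rectangular portion | 21700.00 | 70.00 | 77.50 | 1519000.00 | 1681750.00
triangular portion | 7750.00 | 173.33 | 51.67 | 1343333.33 | 400416.67
Σ | 29450.00 |  |  | 2862333.33 | 2082166.67
x_c = 2862333.33 / 29450.00 = 97.19 mm
y_c = 2082166.67 / 29450.00 = 70.70 mm

x_c = 97.19 mm, y_c = 70.70 mm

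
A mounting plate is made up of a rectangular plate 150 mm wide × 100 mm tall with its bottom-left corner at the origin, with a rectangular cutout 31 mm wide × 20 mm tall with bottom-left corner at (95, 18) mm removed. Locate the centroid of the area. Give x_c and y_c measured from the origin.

plate: A = 150 × 100 = 15000.00, centroid at (75.00, 50.00).
hole: A = −(31 × 20) = -620.00, centroid at (110.50, 28.00).
ΣA = 14380.00 mm²
ΣAx_c = (15000.00)(75.00) + (-620.00)(110.50) = 1056490.00 mm³
ΣAy_c = (15000.00)(50.00) + (-620.00)(28.00) = 732640.00 mm³
x_c = 1056490.00 / 14380.00 = 73.47 mm
y_c = 732640.00 / 14380.00 = 50.95 mm

x_c = 73.47 mm, y_c = 50.95 mm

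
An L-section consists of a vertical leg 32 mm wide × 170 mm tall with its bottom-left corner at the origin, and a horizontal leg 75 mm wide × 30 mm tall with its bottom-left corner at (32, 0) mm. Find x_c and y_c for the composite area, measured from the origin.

x_c = 31.65 mm, y_c = 64.52 mm

vertical leg: A = 32 × 170 = 5440.00, centroid at (16.00, 85.00).
horizontal leg: A = 75 × 30 = 2250.00, centroid at (69.50, 15.00).
ΣA = 7690.00 mm²
ΣAx_c = (5440.00)(16.00) + (2250.00)(69.50) = 243415.00 mm³
ΣAy_c = (5440.00)(85.00) + (2250.00)(15.00) = 496150.00 mm³
x_c = 243415.00 / 7690.00 = 31.65 mm
y_c = 496150.00 / 7690.00 = 64.52 mm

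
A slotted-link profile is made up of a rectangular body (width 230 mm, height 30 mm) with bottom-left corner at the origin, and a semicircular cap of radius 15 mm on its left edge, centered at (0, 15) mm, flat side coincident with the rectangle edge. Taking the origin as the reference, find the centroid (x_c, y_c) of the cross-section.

rectangular body: A = 230 × 30 = 6900.00, centroid at (115.00, 15.00).
semicircular end: A = ½π·15² = 353.43, centroid at (-6.37, 15.00).
ΣA = 7253.43 mm², ΣAx_c = 791250.00 mm³, ΣAy_c = 108801.44 mm³.
x_c = 791250.00/7253.43 = 109.09 mm; y_c = 108801.44/7253.43 = 15.00 mm.

x_c = 109.09 mm, y_c = 15.00 mm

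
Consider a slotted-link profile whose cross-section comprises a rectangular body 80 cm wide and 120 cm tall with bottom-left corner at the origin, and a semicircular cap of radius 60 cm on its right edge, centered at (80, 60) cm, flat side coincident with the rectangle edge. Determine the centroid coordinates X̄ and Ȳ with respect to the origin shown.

X̄ = 64.27 cm, Ȳ = 60.00 cm

rectangular body: A = 80 × 120 = 9600.00, centroid at (40.00, 60.00).
semicircular end: A = ½π·60² = 5654.87, centroid at (105.46, 60.00).
ΣA = 15254.87 cm²
ΣAX̄ = (9600.00)(40.00) + (5654.87)(105.46) = 980389.34 cm³
ΣAȲ = (9600.00)(60.00) + (5654.87)(60.00) = 915292.01 cm³
X̄ = 980389.34 / 15254.87 = 64.27 cm
Ȳ = 915292.01 / 15254.87 = 60.00 cm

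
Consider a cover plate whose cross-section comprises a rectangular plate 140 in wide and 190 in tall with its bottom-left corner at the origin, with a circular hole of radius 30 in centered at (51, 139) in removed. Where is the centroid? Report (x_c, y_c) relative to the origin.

plate: A = 140 × 190 = 26600.00, centroid at (70.00, 95.00).
hole: A = −π·30² = -2827.43, centroid at (51.00, 139.00).
ΣA = 23772.57 in², ΣAx_c = 1717800.90 in³, ΣAy_c = 2133986.76 in³.
x_c = 1717800.90/23772.57 = 72.26 in; y_c = 2133986.76/23772.57 = 89.77 in.

x_c = 72.26 in, y_c = 89.77 in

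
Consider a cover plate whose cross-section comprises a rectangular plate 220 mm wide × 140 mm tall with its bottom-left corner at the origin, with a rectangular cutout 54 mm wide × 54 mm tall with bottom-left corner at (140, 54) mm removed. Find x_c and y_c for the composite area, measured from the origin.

x_c = 104.04 mm, y_c = 68.85 mm

Part | A | x̄ᵢ | ȳᵢ | A·x̄ᵢ | A·ȳᵢ
plate | 30800.00 | 110.00 | 70.00 | 3388000.00 | 2156000.00
hole | -2916.00 | 167.00 | 81.00 | -486972.00 | -236196.00
Σ | 27884.00 |  |  | 2901028.00 | 1919804.00
x_c = 2901028.00 / 27884.00 = 104.04 mm
y_c = 1919804.00 / 27884.00 = 68.85 mm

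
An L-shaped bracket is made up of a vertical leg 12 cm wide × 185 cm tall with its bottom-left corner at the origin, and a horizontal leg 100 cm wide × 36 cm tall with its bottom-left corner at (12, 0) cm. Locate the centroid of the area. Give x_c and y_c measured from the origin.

x_c = 40.64 cm, y_c = 46.42 cm

Part | A | x̄ᵢ | ȳᵢ | A·x̄ᵢ | A·ȳᵢ
vertical leg | 2220.00 | 6.00 | 92.50 | 13320.00 | 205350.00
horizontal leg | 3600.00 | 62.00 | 18.00 | 223200.00 | 64800.00
Σ | 5820.00 |  |  | 236520.00 | 270150.00
x_c = 236520.00 / 5820.00 = 40.64 cm
y_c = 270150.00 / 5820.00 = 46.42 cm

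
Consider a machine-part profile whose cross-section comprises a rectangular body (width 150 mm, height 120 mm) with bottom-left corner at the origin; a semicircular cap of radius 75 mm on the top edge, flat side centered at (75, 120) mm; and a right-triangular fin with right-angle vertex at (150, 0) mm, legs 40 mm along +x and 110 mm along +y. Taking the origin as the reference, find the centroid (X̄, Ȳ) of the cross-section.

Part | A | x̄ᵢ | ȳᵢ | A·x̄ᵢ | A·ȳᵢ
rectangular body | 18000.00 | 75.00 | 60.00 | 1350000.00 | 1080000.00
semicircular top | 8835.73 | 75.00 | 151.83 | 662679.70 | 1341537.52
triangular fin | 2200.00 | 163.33 | 36.67 | 359333.33 | 80666.67
Σ | 29035.73 |  |  | 2372013.03 | 2502204.19
X̄ = 2372013.03 / 29035.73 = 81.69 mm
Ȳ = 2502204.19 / 29035.73 = 86.18 mm

X̄ = 81.69 mm, Ȳ = 86.18 mm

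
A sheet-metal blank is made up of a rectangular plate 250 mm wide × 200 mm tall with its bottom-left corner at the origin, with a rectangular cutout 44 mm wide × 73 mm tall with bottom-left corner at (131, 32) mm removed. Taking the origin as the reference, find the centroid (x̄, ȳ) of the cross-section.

Part | A | x̄ᵢ | ȳᵢ | A·x̄ᵢ | A·ȳᵢ
plate | 50000.00 | 125.00 | 100.00 | 6250000.00 | 5000000.00
hole | -3212.00 | 153.00 | 68.50 | -491436.00 | -220022.00
Σ | 46788.00 |  |  | 5758564.00 | 4779978.00
x̄ = 5758564.00 / 46788.00 = 123.08 mm
ȳ = 4779978.00 / 46788.00 = 102.16 mm

x̄ = 123.08 mm, ȳ = 102.16 mm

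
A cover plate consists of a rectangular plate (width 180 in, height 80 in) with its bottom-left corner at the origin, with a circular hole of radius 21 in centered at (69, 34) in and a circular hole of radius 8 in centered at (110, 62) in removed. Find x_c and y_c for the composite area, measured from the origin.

x_c = 91.96 in, y_c = 40.30 in

Part | A | x̄ᵢ | ȳᵢ | A·x̄ᵢ | A·ȳᵢ
plate | 14400.00 | 90.00 | 40.00 | 1296000.00 | 576000.00
hole 1 | -1385.44 | 69.00 | 34.00 | -95595.52 | -47105.04
hole 2 | -201.06 | 110.00 | 62.00 | -22116.81 | -12465.84
Σ | 12813.50 |  |  | 1178287.66 | 516429.12
x_c = 1178287.66 / 12813.50 = 91.96 in
y_c = 516429.12 / 12813.50 = 40.30 in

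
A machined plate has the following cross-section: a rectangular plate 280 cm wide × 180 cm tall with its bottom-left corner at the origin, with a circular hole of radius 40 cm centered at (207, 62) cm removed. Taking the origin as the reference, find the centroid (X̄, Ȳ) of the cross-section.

plate: A = 280 × 180 = 50400.00, centroid at (140.00, 90.00).
hole: A = −π·40² = -5026.55, centroid at (207.00, 62.00).
ΣA = 45373.45 cm²
ΣAX̄ = (50400.00)(140.00) + (-5026.55)(207.00) = 6015504.51 cm³
ΣAȲ = (50400.00)(90.00) + (-5026.55)(62.00) = 4224354.01 cm³
X̄ = 6015504.51 / 45373.45 = 132.58 cm
Ȳ = 4224354.01 / 45373.45 = 93.10 cm

X̄ = 132.58 cm, Ȳ = 93.10 cm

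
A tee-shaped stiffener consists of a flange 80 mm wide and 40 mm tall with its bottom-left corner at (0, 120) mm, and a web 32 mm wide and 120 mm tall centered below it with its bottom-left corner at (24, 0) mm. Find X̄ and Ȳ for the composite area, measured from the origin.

X̄ = 40.00 mm, Ȳ = 96.36 mm

Part | A | x̄ᵢ | ȳᵢ | A·x̄ᵢ | A·ȳᵢ
web | 3840.00 | 40.00 | 60.00 | 153600.00 | 230400.00
flange | 3200.00 | 40.00 | 140.00 | 128000.00 | 448000.00
Σ | 7040.00 |  |  | 281600.00 | 678400.00
X̄ = 281600.00 / 7040.00 = 40.00 mm
Ȳ = 678400.00 / 7040.00 = 96.36 mm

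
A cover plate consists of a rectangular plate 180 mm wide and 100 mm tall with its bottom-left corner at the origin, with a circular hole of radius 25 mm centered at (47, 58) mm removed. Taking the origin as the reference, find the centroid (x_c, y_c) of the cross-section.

Part | A | x̄ᵢ | ȳᵢ | A·x̄ᵢ | A·ȳᵢ
plate | 18000.00 | 90.00 | 50.00 | 1620000.00 | 900000.00
hole | -1963.50 | 47.00 | 58.00 | -92284.28 | -113882.73
Σ | 16036.50 |  |  | 1527715.72 | 786117.27
x_c = 1527715.72 / 16036.50 = 95.26 mm
y_c = 786117.27 / 16036.50 = 49.02 mm

x_c = 95.26 mm, y_c = 49.02 mm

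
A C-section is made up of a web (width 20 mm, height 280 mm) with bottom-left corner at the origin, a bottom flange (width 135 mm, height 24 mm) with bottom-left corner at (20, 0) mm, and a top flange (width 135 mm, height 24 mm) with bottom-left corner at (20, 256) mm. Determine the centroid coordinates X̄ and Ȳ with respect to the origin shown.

X̄ = 51.57 mm, Ȳ = 140.00 mm

web: A = 20 × 280 = 5600.00, centroid at (10.00, 140.00).
bottom flange: A = 135 × 24 = 3240.00, centroid at (87.50, 12.00).
top flange: A = 135 × 24 = 3240.00, centroid at (87.50, 268.00).
ΣA = 12080.00 mm², ΣAX̄ = 623000.00 mm³, ΣAȲ = 1691200.00 mm³.
X̄ = 623000.00/12080.00 = 51.57 mm; Ȳ = 1691200.00/12080.00 = 140.00 mm.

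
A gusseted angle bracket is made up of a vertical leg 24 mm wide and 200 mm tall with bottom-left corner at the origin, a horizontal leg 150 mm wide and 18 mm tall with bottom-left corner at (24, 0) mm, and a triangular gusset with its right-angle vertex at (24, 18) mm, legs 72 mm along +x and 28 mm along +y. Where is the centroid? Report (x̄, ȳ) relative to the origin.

x̄ = 43.87 mm, ȳ = 62.51 mm

Part | A | x̄ᵢ | ȳᵢ | A·x̄ᵢ | A·ȳᵢ
vertical leg | 4800.00 | 12.00 | 100.00 | 57600.00 | 480000.00
horizontal leg | 2700.00 | 99.00 | 9.00 | 267300.00 | 24300.00
gusset | 1008.00 | 48.00 | 27.33 | 48384.00 | 27552.00
Σ | 8508.00 |  |  | 373284.00 | 531852.00
x̄ = 373284.00 / 8508.00 = 43.87 mm
ȳ = 531852.00 / 8508.00 = 62.51 mm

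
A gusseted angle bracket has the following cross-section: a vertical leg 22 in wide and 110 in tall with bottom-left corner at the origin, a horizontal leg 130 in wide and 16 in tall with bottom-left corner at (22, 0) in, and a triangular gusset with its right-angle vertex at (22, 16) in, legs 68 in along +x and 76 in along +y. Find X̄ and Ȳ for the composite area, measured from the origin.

vertical leg: A = 22 × 110 = 2420.00, centroid at (11.00, 55.00).
horizontal leg: A = 130 × 16 = 2080.00, centroid at (87.00, 8.00).
gusset: A = ½·68·76 = 2584.00, centroid at (44.67, 41.33).
ΣA = 7084.00 in²
ΣAX̄ = (2420.00)(11.00) + (2080.00)(87.00) + (2584.00)(44.67) = 322998.67 in³
ΣAȲ = (2420.00)(55.00) + (2080.00)(8.00) + (2584.00)(41.33) = 256545.33 in³
X̄ = 322998.67 / 7084.00 = 45.60 in
Ȳ = 256545.33 / 7084.00 = 36.21 in

X̄ = 45.60 in, Ȳ = 36.21 in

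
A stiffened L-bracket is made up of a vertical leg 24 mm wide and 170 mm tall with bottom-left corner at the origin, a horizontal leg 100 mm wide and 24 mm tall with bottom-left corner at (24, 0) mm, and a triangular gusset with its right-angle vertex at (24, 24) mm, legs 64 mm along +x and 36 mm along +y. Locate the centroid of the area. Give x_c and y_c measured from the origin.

vertical leg: A = 24 × 170 = 4080.00, centroid at (12.00, 85.00).
horizontal leg: A = 100 × 24 = 2400.00, centroid at (74.00, 12.00).
gusset: A = ½·64·36 = 1152.00, centroid at (45.33, 36.00).
ΣA = 7632.00 mm²
ΣAx_c = (4080.00)(12.00) + (2400.00)(74.00) + (1152.00)(45.33) = 278784.00 mm³
ΣAy_c = (4080.00)(85.00) + (2400.00)(12.00) + (1152.00)(36.00) = 417072.00 mm³
x_c = 278784.00 / 7632.00 = 36.53 mm
y_c = 417072.00 / 7632.00 = 54.65 mm

x_c = 36.53 mm, y_c = 54.65 mm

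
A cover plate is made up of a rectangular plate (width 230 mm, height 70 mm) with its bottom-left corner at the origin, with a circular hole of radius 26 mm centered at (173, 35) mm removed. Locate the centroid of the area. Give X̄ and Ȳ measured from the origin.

X̄ = 106.19 mm, Ȳ = 35.00 mm

plate: A = 230 × 70 = 16100.00, centroid at (115.00, 35.00).
hole: A = −π·26² = -2123.72, centroid at (173.00, 35.00).
ΣA = 13976.28 mm², ΣAX̄ = 1484097.02 mm³, ΣAȲ = 489169.92 mm³.
X̄ = 1484097.02/13976.28 = 106.19 mm; Ȳ = 489169.92/13976.28 = 35.00 mm.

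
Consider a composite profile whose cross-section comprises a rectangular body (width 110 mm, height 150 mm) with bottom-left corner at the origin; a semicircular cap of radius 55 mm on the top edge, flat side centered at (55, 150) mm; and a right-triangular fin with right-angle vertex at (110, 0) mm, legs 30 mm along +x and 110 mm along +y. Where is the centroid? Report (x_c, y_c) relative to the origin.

rectangular body: A = 110 × 150 = 16500.00, centroid at (55.00, 75.00).
semicircular top: A = ½π·55² = 4751.66, centroid at (55.00, 173.34).
triangular fin: A = ½·30·110 = 1650.00, centroid at (120.00, 36.67).
ΣA = 22901.66 mm²
ΣAx_c = (16500.00)(55.00) + (4751.66)(55.00) + (1650.00)(120.00) = 1366841.24 mm³
ΣAy_c = (16500.00)(75.00) + (4751.66)(173.34) + (1650.00)(36.67) = 2121665.50 mm³
x_c = 1366841.24 / 22901.66 = 59.68 mm
y_c = 2121665.50 / 22901.66 = 92.64 mm

x_c = 59.68 mm, y_c = 92.64 mm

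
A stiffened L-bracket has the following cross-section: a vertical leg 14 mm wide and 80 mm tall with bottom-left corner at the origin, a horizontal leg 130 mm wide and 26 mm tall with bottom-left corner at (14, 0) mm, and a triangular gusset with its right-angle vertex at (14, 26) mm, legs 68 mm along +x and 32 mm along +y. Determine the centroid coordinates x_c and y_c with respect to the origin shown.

x_c = 56.33 mm, y_c = 23.02 mm

Part | A | x̄ᵢ | ȳᵢ | A·x̄ᵢ | A·ȳᵢ
vertical leg | 1120.00 | 7.00 | 40.00 | 7840.00 | 44800.00
horizontal leg | 3380.00 | 79.00 | 13.00 | 267020.00 | 43940.00
gusset | 1088.00 | 36.67 | 36.67 | 39893.33 | 39893.33
Σ | 5588.00 |  |  | 314753.33 | 128633.33
x_c = 314753.33 / 5588.00 = 56.33 mm
y_c = 128633.33 / 5588.00 = 23.02 mm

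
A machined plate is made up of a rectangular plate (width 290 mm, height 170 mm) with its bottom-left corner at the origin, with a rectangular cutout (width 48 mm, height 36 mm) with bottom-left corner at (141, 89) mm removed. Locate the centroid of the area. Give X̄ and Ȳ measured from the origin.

X̄ = 144.27 mm, Ȳ = 84.20 mm

Part | A | x̄ᵢ | ȳᵢ | A·x̄ᵢ | A·ȳᵢ
plate | 49300.00 | 145.00 | 85.00 | 7148500.00 | 4190500.00
hole | -1728.00 | 165.00 | 107.00 | -285120.00 | -184896.00
Σ | 47572.00 |  |  | 6863380.00 | 4005604.00
X̄ = 6863380.00 / 47572.00 = 144.27 mm
Ȳ = 4005604.00 / 47572.00 = 84.20 mm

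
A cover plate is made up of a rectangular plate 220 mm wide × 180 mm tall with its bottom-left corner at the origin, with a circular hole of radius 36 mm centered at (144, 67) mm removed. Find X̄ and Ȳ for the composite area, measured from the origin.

Part | A | x̄ᵢ | ȳᵢ | A·x̄ᵢ | A·ȳᵢ
plate | 39600.00 | 110.00 | 90.00 | 4356000.00 | 3564000.00
hole | -4071.50 | 144.00 | 67.00 | -586296.59 | -272790.77
Σ | 35528.50 |  |  | 3769703.41 | 3291209.23
X̄ = 3769703.41 / 35528.50 = 106.10 mm
Ȳ = 3291209.23 / 35528.50 = 92.64 mm

X̄ = 106.10 mm, Ȳ = 92.64 mm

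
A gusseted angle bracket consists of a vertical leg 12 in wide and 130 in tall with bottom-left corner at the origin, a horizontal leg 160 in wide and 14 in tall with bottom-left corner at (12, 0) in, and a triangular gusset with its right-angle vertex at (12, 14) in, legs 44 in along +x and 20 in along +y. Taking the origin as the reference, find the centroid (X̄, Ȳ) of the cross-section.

X̄ = 53.58 in, Ȳ = 29.76 in

Part | A | x̄ᵢ | ȳᵢ | A·x̄ᵢ | A·ȳᵢ
vertical leg | 1560.00 | 6.00 | 65.00 | 9360.00 | 101400.00
horizontal leg | 2240.00 | 92.00 | 7.00 | 206080.00 | 15680.00
gusset | 440.00 | 26.67 | 20.67 | 11733.33 | 9093.33
Σ | 4240.00 |  |  | 227173.33 | 126173.33
X̄ = 227173.33 / 4240.00 = 53.58 in
Ȳ = 126173.33 / 4240.00 = 29.76 in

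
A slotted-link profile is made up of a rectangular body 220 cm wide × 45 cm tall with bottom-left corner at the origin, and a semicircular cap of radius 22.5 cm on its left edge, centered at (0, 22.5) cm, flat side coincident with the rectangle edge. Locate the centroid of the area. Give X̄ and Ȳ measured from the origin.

rectangular body: A = 220 × 45 = 9900.00, centroid at (110.00, 22.50).
semicircular end: A = ½π·22.5² = 795.22, centroid at (-9.55, 22.50).
ΣA = 10695.22 cm², ΣAX̄ = 1081406.25 cm³, ΣAȲ = 240642.35 cm³.
X̄ = 1081406.25/10695.22 = 101.11 cm; Ȳ = 240642.35/10695.22 = 22.50 cm.

X̄ = 101.11 cm, Ȳ = 22.50 cm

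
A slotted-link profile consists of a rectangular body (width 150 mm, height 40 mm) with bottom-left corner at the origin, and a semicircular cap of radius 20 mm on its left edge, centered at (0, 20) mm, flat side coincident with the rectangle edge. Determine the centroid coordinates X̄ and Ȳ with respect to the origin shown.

X̄ = 67.09 mm, Ȳ = 20.00 mm

Part | A | x̄ᵢ | ȳᵢ | A·x̄ᵢ | A·ȳᵢ
rectangular body | 6000.00 | 75.00 | 20.00 | 450000.00 | 120000.00
semicircular end | 628.32 | -8.49 | 20.00 | -5333.33 | 12566.37
Σ | 6628.32 |  |  | 444666.67 | 132566.37
X̄ = 444666.67 / 6628.32 = 67.09 mm
Ȳ = 132566.37 / 6628.32 = 20.00 mm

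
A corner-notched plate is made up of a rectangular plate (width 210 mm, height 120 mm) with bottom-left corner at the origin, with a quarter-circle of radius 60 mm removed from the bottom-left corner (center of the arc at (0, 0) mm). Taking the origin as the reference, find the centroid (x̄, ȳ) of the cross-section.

x̄ = 115.05 mm, ȳ = 64.36 mm

Part | A | x̄ᵢ | ȳᵢ | A·x̄ᵢ | A·ȳᵢ
plate | 25200.00 | 105.00 | 60.00 | 2646000.00 | 1512000.00
removed quarter-circle | -2827.43 | 25.46 | 25.46 | -72000.00 | -72000.00
Σ | 22372.57 |  |  | 2574000.00 | 1440000.00
x̄ = 2574000.00 / 22372.57 = 115.05 mm
ȳ = 1440000.00 / 22372.57 = 64.36 mm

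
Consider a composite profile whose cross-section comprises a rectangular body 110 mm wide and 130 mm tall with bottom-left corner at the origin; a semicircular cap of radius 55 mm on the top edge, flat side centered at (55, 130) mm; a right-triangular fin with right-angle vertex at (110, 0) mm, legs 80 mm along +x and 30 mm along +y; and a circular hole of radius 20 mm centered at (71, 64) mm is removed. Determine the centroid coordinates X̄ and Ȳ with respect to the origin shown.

X̄ = 59.10 mm, Ȳ = 83.69 mm

rectangular body: A = 110 × 130 = 14300.00, centroid at (55.00, 65.00).
semicircular top: A = ½π·55² = 4751.66, centroid at (55.00, 153.34).
triangular fin: A = ½·80·30 = 1200.00, centroid at (136.67, 10.00).
hole: A = −π·20² = -1256.64, centroid at (71.00, 64.00).
ΣA = 18995.02 mm², ΣAX̄ = 1122620.01 mm³, ΣAȲ = 1589707.55 mm³.
X̄ = 1122620.01/18995.02 = 59.10 mm; Ȳ = 1589707.55/18995.02 = 83.69 mm.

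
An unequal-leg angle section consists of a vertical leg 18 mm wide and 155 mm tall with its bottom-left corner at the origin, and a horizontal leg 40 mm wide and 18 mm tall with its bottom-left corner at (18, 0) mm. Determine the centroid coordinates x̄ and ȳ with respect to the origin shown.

Part | A | x̄ᵢ | ȳᵢ | A·x̄ᵢ | A·ȳᵢ
vertical leg | 2790.00 | 9.00 | 77.50 | 25110.00 | 216225.00
horizontal leg | 720.00 | 38.00 | 9.00 | 27360.00 | 6480.00
Σ | 3510.00 |  |  | 52470.00 | 222705.00
x̄ = 52470.00 / 3510.00 = 14.95 mm
ȳ = 222705.00 / 3510.00 = 63.45 mm

x̄ = 14.95 mm, ȳ = 63.45 mm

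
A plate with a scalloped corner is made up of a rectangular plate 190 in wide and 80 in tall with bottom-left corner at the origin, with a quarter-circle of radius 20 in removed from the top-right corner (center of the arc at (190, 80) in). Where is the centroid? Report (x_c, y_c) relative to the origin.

x_c = 93.17 in, y_c = 39.33 in

Part | A | x̄ᵢ | ȳᵢ | A·x̄ᵢ | A·ȳᵢ
plate | 15200.00 | 95.00 | 40.00 | 1444000.00 | 608000.00
removed quarter-circle | -314.16 | 181.51 | 71.51 | -57023.59 | -22466.07
Σ | 14885.84 |  |  | 1386976.41 | 585533.93
x_c = 1386976.41 / 14885.84 = 93.17 in
y_c = 585533.93 / 14885.84 = 39.33 in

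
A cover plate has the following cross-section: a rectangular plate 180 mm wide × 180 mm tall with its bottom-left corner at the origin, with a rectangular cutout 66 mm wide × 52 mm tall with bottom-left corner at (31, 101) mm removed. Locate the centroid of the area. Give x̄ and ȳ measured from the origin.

Part | A | x̄ᵢ | ȳᵢ | A·x̄ᵢ | A·ȳᵢ
plate | 32400.00 | 90.00 | 90.00 | 2916000.00 | 2916000.00
hole | -3432.00 | 64.00 | 127.00 | -219648.00 | -435864.00
Σ | 28968.00 |  |  | 2696352.00 | 2480136.00
x̄ = 2696352.00 / 28968.00 = 93.08 mm
ȳ = 2480136.00 / 28968.00 = 85.62 mm

x̄ = 93.08 mm, ȳ = 85.62 mm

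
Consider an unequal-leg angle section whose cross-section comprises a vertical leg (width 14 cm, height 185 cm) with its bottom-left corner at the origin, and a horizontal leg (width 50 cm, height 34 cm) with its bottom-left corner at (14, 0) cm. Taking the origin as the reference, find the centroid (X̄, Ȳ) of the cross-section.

Part | A | x̄ᵢ | ȳᵢ | A·x̄ᵢ | A·ȳᵢ
vertical leg | 2590.00 | 7.00 | 92.50 | 18130.00 | 239575.00
horizontal leg | 1700.00 | 39.00 | 17.00 | 66300.00 | 28900.00
Σ | 4290.00 |  |  | 84430.00 | 268475.00
X̄ = 84430.00 / 4290.00 = 19.68 cm
Ȳ = 268475.00 / 4290.00 = 62.58 cm

X̄ = 19.68 cm, Ȳ = 62.58 cm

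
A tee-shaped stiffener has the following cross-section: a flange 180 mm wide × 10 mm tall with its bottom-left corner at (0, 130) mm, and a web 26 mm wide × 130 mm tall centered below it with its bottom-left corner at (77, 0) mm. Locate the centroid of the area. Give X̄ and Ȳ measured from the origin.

web: A = 26 × 130 = 3380.00, centroid at (90.00, 65.00).
flange: A = 180 × 10 = 1800.00, centroid at (90.00, 135.00).
ΣA = 5180.00 mm², ΣAX̄ = 466200.00 mm³, ΣAȲ = 462700.00 mm³.
X̄ = 466200.00/5180.00 = 90.00 mm; Ȳ = 462700.00/5180.00 = 89.32 mm.

X̄ = 90.00 mm, Ȳ = 89.32 mm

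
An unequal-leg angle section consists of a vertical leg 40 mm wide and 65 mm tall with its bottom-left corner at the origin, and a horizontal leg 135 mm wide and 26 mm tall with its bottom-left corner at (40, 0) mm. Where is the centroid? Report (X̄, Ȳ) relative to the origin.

Part | A | x̄ᵢ | ȳᵢ | A·x̄ᵢ | A·ȳᵢ
vertical leg | 2600.00 | 20.00 | 32.50 | 52000.00 | 84500.00
horizontal leg | 3510.00 | 107.50 | 13.00 | 377325.00 | 45630.00
Σ | 6110.00 |  |  | 429325.00 | 130130.00
X̄ = 429325.00 / 6110.00 = 70.27 mm
Ȳ = 130130.00 / 6110.00 = 21.30 mm

X̄ = 70.27 mm, Ȳ = 21.30 mm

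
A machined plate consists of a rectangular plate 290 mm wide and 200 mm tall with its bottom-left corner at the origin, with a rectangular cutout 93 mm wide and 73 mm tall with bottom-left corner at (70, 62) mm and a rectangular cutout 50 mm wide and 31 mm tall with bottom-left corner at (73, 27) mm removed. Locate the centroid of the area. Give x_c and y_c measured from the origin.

Part | A | x̄ᵢ | ȳᵢ | A·x̄ᵢ | A·ȳᵢ
plate | 58000.00 | 145.00 | 100.00 | 8410000.00 | 5800000.00
hole 1 | -6789.00 | 116.50 | 98.50 | -790918.50 | -668716.50
hole 2 | -1550.00 | 98.00 | 42.50 | -151900.00 | -65875.00
Σ | 49661.00 |  |  | 7467181.50 | 5065408.50
x_c = 7467181.50 / 49661.00 = 150.36 mm
y_c = 5065408.50 / 49661.00 = 102.00 mm

x_c = 150.36 mm, y_c = 102.00 mm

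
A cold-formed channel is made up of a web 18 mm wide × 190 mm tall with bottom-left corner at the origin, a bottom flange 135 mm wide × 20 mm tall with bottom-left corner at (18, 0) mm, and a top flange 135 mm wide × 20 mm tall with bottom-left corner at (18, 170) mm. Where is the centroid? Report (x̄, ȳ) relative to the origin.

x̄ = 55.84 mm, ȳ = 95.00 mm

web: A = 18 × 190 = 3420.00, centroid at (9.00, 95.00).
bottom flange: A = 135 × 20 = 2700.00, centroid at (85.50, 10.00).
top flange: A = 135 × 20 = 2700.00, centroid at (85.50, 180.00).
ΣA = 8820.00 mm², ΣAx̄ = 492480.00 mm³, ΣAȳ = 837900.00 mm³.
x̄ = 492480.00/8820.00 = 55.84 mm; ȳ = 837900.00/8820.00 = 95.00 mm.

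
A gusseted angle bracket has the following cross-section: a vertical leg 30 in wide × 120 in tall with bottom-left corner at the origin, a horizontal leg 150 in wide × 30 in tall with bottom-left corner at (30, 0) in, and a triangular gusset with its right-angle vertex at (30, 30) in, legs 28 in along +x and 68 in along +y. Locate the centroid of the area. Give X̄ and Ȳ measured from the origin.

vertical leg: A = 30 × 120 = 3600.00, centroid at (15.00, 60.00).
horizontal leg: A = 150 × 30 = 4500.00, centroid at (105.00, 15.00).
gusset: A = ½·28·68 = 952.00, centroid at (39.33, 52.67).
ΣA = 9052.00 in²
ΣAX̄ = (3600.00)(15.00) + (4500.00)(105.00) + (952.00)(39.33) = 563945.33 in³
ΣAȲ = (3600.00)(60.00) + (4500.00)(15.00) + (952.00)(52.67) = 333638.67 in³
X̄ = 563945.33 / 9052.00 = 62.30 in
Ȳ = 333638.67 / 9052.00 = 36.86 in

X̄ = 62.30 in, Ȳ = 36.86 in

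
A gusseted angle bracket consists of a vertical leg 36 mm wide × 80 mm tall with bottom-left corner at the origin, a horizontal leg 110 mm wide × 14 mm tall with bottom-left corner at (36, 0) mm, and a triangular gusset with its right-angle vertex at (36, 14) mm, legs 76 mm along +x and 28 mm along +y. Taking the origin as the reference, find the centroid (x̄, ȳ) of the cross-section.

x̄ = 46.91 mm, ȳ = 27.50 mm

vertical leg: A = 36 × 80 = 2880.00, centroid at (18.00, 40.00).
horizontal leg: A = 110 × 14 = 1540.00, centroid at (91.00, 7.00).
gusset: A = ½·76·28 = 1064.00, centroid at (61.33, 23.33).
ΣA = 5484.00 mm², ΣAx̄ = 257238.67 mm³, ΣAȳ = 150806.67 mm³.
x̄ = 257238.67/5484.00 = 46.91 mm; ȳ = 150806.67/5484.00 = 27.50 mm.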